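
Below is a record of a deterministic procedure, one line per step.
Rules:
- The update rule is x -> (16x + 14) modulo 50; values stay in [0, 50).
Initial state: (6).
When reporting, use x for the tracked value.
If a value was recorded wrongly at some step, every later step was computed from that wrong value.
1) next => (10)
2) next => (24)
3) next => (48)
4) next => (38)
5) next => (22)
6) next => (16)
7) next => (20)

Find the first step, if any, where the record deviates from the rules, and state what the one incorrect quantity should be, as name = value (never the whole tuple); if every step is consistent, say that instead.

step 4, x = 32

1. x = (16*6 + 14) mod 50 = 10 (verified)
2. x = (16*10 + 14) mod 50 = 24 (exactly as logged)
3. x = (16*24 + 14) mod 50 = 48 (in agreement)
4. x = (16*48 + 14) mod 50 = 32 (the entry is off here)
The earliest wrong entry is at step 4: it should read x = 32.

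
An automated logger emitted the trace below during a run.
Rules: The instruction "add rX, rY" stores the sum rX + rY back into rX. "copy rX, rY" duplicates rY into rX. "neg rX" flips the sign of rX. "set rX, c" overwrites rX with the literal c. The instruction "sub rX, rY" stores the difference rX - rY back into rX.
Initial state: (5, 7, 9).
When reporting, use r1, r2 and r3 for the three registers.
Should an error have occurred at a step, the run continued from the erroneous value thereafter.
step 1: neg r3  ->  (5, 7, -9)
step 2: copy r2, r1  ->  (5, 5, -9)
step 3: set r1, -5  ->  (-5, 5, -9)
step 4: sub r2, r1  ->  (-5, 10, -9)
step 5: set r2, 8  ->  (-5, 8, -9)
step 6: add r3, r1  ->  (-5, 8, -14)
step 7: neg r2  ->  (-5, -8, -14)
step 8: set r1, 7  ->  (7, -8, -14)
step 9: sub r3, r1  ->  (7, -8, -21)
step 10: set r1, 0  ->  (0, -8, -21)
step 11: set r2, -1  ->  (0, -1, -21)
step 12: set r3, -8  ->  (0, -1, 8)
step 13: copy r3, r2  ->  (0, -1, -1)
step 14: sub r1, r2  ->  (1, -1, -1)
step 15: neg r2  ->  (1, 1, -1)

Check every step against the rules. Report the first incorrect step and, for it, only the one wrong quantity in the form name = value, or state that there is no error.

Recomputing the run from the initial state:
step 1: r1 = 5, r2 = 7, r3 = -9
step 2: r1 = 5, r2 = 5, r3 = -9
step 3: r1 = -5, r2 = 5, r3 = -9
step 4: r1 = -5, r2 = 10, r3 = -9
step 5: r1 = -5, r2 = 8, r3 = -9
step 6: r1 = -5, r2 = 8, r3 = -14
step 7: r1 = -5, r2 = -8, r3 = -14
step 8: r1 = 7, r2 = -8, r3 = -14
step 9: r1 = 7, r2 = -8, r3 = -21
step 10: r1 = 0, r2 = -8, r3 = -21
step 11: r1 = 0, r2 = -1, r3 = -21
step 12: r1 = 0, r2 = -1, r3 = -8
step 13: r1 = 0, r2 = -1, r3 = -1
step 14: r1 = 1, r2 = -1, r3 = -1
step 15: r1 = 1, r2 = 1, r3 = -1
The first disagreement with the trace is at step 12, where the value should be r3 = -8.

step 12, r3 = -8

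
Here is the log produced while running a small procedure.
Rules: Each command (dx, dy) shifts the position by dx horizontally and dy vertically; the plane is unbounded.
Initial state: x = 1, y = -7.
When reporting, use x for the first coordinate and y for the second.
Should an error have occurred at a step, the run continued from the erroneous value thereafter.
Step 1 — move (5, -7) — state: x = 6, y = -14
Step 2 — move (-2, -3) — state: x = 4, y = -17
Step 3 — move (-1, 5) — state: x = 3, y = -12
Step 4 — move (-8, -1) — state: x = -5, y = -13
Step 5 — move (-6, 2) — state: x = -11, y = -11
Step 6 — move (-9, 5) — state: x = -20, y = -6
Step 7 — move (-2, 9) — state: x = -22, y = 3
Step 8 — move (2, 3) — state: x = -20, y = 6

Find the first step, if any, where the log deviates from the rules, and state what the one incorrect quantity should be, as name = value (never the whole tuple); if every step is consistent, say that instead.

no error

Recomputing the run from the initial state:
step 1: x = 6, y = -14
step 2: x = 4, y = -17
step 3: x = 3, y = -12
step 4: x = -5, y = -13
step 5: x = -11, y = -11
step 6: x = -20, y = -6
step 7: x = -22, y = 3
step 8: x = -20, y = 6
This matches the log at every step.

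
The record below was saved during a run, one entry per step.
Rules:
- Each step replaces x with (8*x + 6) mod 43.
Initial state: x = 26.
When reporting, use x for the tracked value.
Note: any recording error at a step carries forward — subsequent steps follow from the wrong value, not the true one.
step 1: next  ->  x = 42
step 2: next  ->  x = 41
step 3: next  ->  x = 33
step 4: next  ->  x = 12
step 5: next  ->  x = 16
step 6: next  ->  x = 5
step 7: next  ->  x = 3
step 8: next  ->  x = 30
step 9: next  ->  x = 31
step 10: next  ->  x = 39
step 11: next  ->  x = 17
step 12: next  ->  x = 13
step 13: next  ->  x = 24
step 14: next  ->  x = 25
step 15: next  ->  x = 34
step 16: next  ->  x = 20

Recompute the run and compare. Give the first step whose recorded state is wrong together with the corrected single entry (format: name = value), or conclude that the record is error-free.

step 1: x = (8*26 + 6) mod 43 = 42 -> verified
step 2: x = (8*42 + 6) mod 43 = 41 -> verified
step 3: x = (8*41 + 6) mod 43 = 33 -> confirmed correct
step 4: x = (8*33 + 6) mod 43 = 12 -> checks out
step 5: x = (8*12 + 6) mod 43 = 16 -> agrees with the record
step 6: x = (8*16 + 6) mod 43 = 5 -> same as recorded
step 7: x = (8*5 + 6) mod 43 = 3 -> consistent with the record
step 8: x = (8*3 + 6) mod 43 = 30 -> no discrepancy
step 9: x = (8*30 + 6) mod 43 = 31 -> verified
step 10: x = (8*31 + 6) mod 43 = 39 -> verified
step 11: x = (8*39 + 6) mod 43 = 17 -> exactly as logged
step 12: x = (8*17 + 6) mod 43 = 13 -> matches
step 13: x = (8*13 + 6) mod 43 = 24 -> confirmed correct
step 14: x = (8*24 + 6) mod 43 = 26 -> not what was recorded
The earliest wrong entry is at step 14: it should read x = 26.

step 14, x = 26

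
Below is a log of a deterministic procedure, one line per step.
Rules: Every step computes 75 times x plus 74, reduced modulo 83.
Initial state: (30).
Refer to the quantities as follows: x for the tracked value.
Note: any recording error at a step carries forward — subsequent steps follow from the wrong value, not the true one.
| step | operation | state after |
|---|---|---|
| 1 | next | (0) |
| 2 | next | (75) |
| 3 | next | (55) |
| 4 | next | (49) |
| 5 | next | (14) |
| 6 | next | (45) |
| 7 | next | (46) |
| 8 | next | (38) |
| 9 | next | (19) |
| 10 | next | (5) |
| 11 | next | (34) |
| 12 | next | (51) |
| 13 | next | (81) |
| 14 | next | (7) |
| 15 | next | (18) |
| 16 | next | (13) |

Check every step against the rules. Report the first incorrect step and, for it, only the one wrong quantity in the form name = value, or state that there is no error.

step 2, x = 74

step 1: x = (75*30 + 74) mod 83 = 0 -> no discrepancy
step 2: x = (75*0 + 74) mod 83 = 74 -> the recorded entry deviates here
That makes step 2 the first incorrect line — x = 74 is what it should show.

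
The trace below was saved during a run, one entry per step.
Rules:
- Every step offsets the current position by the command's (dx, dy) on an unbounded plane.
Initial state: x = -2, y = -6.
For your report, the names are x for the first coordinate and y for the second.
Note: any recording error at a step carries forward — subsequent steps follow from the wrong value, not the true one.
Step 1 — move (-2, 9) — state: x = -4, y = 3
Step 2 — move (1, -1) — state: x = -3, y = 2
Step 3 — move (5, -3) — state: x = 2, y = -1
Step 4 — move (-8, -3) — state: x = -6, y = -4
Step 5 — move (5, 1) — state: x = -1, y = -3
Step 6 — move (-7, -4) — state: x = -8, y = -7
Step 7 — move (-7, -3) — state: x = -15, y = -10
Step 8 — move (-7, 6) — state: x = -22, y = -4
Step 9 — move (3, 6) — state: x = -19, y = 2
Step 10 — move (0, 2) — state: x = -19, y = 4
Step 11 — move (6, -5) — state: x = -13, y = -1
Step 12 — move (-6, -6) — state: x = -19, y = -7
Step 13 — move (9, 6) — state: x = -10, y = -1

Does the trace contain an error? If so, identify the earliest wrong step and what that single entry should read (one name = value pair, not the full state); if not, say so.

no error

Step 1: x = -2 + (-2) = -4, y = -6 + (9) = 3 — agrees with the trace.
Step 2: x = -4 + (1) = -3, y = 3 + (-1) = 2 — consistent with the trace.
Step 3: x = -3 + (5) = 2, y = 2 + (-3) = -1 — in agreement.
Step 4: x = 2 + (-8) = -6, y = -1 + (-3) = -4 — in agreement.
Step 5: x = -6 + (5) = -1, y = -4 + (1) = -3 — confirmed correct.
Step 6: x = -1 + (-7) = -8, y = -3 + (-4) = -7 — exactly as logged.
Step 7: x = -8 + (-7) = -15, y = -7 + (-3) = -10 — matches.
Step 8: x = -15 + (-7) = -22, y = -10 + (6) = -4 — in agreement.
Step 9: x = -22 + (3) = -19, y = -4 + (6) = 2 — exactly as logged.
Step 10: x = -19 + (0) = -19, y = 2 + (2) = 4 — checks out.
Step 11: x = -19 + (6) = -13, y = 4 + (-5) = -1 — checks out.
Step 12: x = -13 + (-6) = -19, y = -1 + (-6) = -7 — agrees with the trace.
Step 13: x = -19 + (9) = -10, y = -7 + (6) = -1 — verified.
The whole run recomputes cleanly — no discrepancies.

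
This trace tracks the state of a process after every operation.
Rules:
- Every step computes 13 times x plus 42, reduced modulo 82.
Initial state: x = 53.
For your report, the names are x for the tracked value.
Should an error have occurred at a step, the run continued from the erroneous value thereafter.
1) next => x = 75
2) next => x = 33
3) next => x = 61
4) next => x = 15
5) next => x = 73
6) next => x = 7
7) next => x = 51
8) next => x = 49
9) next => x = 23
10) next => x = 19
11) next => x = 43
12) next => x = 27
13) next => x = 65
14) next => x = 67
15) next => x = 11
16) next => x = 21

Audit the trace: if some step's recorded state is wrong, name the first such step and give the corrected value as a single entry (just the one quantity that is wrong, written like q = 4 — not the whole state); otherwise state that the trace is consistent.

Recomputing the run from the initial state:
step 1: x = 75
step 2: x = 33
step 3: x = 61
step 4: x = 15
step 5: x = 73
step 6: x = 7
step 7: x = 51
step 8: x = 49
step 9: x = 23
step 10: x = 13
step 11: x = 47
step 12: x = 79
step 13: x = 3
step 14: x = 81
step 15: x = 29
step 16: x = 9
The first disagreement with the trace is at step 10, where the value should be x = 13.

step 10, x = 13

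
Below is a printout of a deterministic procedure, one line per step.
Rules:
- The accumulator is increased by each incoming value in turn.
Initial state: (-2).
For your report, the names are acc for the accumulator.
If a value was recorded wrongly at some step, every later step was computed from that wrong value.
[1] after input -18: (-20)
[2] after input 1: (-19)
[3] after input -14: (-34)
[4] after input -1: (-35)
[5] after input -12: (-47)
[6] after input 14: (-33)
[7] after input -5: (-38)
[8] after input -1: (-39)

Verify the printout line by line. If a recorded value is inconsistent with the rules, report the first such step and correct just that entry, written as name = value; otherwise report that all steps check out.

Recomputing the run from the initial state:
step 1: acc = -20
step 2: acc = -19
step 3: acc = -33
step 4: acc = -34
step 5: acc = -46
step 6: acc = -32
step 7: acc = -37
step 8: acc = -38
The first disagreement with the printout is at step 3, where the value should be acc = -33.

step 3, acc = -33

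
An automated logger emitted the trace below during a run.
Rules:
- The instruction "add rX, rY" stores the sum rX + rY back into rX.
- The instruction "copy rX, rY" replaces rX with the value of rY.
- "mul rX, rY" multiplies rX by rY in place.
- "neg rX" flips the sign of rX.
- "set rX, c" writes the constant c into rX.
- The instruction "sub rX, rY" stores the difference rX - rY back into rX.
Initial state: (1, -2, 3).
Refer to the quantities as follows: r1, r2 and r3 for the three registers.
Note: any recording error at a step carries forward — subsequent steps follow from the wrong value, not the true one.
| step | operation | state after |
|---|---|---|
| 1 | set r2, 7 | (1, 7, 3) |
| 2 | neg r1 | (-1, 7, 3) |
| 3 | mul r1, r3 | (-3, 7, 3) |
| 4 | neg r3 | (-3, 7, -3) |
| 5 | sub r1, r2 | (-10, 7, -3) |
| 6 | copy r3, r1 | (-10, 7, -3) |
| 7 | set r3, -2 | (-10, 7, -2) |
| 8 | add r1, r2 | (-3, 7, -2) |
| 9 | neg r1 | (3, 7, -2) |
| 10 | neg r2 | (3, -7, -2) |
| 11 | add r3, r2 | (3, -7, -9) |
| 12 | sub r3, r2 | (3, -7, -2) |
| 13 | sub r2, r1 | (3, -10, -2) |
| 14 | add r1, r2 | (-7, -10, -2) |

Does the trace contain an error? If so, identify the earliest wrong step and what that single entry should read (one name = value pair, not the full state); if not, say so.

step 1: r2 = 7 -> matches
step 2: r1 = -(1) = -1 -> confirmed correct
step 3: r1 = -1 * 3 = -3 -> exactly as logged
step 4: r3 = -(3) = -3 -> matches
step 5: r1 = -3 - 7 = -10 -> matches
step 6: r3 = -10 -> this is not what the trace shows
First deviation found at step 6; the corrected entry is r3 = -10.

step 6, r3 = -10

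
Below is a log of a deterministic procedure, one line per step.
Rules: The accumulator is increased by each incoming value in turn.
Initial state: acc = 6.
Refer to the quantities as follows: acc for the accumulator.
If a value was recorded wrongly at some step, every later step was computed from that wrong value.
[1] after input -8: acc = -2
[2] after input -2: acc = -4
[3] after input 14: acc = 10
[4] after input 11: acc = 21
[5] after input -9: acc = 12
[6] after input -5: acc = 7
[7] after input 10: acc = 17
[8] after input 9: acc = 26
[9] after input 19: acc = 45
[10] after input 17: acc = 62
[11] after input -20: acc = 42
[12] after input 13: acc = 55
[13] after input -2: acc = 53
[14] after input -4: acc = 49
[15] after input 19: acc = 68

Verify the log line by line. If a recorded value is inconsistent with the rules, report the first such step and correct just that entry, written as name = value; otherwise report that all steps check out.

no error

Recomputing the run from the initial state:
step 1: acc = -2
step 2: acc = -4
step 3: acc = 10
step 4: acc = 21
step 5: acc = 12
step 6: acc = 7
step 7: acc = 17
step 8: acc = 26
step 9: acc = 45
step 10: acc = 62
step 11: acc = 42
step 12: acc = 55
step 13: acc = 53
step 14: acc = 49
step 15: acc = 68
This matches the log at every step.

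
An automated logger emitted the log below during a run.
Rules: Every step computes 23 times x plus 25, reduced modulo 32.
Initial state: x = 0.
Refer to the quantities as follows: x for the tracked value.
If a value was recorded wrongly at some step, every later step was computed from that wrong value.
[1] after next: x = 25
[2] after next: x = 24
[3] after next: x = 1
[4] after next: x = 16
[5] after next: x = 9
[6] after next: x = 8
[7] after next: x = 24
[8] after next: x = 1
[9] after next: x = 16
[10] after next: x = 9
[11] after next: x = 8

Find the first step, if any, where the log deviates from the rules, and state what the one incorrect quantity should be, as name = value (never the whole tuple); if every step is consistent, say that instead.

Recomputing the run from the initial state:
step 1: x = 25
step 2: x = 24
step 3: x = 1
step 4: x = 16
step 5: x = 9
step 6: x = 8
step 7: x = 17
step 8: x = 0
step 9: x = 25
step 10: x = 24
step 11: x = 1
The first disagreement with the log is at step 7, where the value should be x = 17.

step 7, x = 17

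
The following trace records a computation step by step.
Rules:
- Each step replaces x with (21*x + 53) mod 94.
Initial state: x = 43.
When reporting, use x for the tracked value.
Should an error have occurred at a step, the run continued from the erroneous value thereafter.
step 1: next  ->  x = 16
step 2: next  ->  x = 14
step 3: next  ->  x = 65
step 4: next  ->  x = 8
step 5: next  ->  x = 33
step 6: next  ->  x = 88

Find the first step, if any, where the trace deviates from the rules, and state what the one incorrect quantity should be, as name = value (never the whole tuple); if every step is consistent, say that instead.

step 2, x = 13

step 1: x = (21*43 + 53) mod 94 = 16 -> verified
step 2: x = (21*16 + 53) mod 94 = 13 -> first mismatch against the trace
First deviation found at step 2; the corrected entry is x = 13.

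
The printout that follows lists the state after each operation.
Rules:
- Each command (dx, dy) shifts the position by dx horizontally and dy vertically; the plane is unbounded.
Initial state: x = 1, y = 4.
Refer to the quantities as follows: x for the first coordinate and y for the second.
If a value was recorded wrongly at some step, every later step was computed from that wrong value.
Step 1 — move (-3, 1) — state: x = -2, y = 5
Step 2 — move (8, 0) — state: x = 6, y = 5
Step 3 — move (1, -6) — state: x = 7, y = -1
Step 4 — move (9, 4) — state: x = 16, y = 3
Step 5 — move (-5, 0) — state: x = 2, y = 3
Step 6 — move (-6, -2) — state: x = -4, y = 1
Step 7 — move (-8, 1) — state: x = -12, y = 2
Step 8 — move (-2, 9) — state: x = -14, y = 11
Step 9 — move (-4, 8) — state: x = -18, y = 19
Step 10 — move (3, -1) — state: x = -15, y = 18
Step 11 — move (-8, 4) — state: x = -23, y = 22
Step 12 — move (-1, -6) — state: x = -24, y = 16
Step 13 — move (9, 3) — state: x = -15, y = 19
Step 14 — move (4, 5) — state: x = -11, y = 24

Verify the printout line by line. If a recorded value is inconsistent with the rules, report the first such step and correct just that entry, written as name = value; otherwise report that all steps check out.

step 5, x = 11

step 1: x = 1 + (-3) = -2, y = 4 + (1) = 5 -> no discrepancy
step 2: x = -2 + (8) = 6, y = 5 + (0) = 5 -> verified
step 3: x = 6 + (1) = 7, y = 5 + (-6) = -1 -> agrees with the printout
step 4: x = 7 + (9) = 16, y = -1 + (4) = 3 -> consistent with the printout
step 5: x = 16 + (-5) = 11, y = 3 + (0) = 3 -> the recorded entry deviates here
The audit stops at step 5: the recorded entry is wrong and should be x = 11.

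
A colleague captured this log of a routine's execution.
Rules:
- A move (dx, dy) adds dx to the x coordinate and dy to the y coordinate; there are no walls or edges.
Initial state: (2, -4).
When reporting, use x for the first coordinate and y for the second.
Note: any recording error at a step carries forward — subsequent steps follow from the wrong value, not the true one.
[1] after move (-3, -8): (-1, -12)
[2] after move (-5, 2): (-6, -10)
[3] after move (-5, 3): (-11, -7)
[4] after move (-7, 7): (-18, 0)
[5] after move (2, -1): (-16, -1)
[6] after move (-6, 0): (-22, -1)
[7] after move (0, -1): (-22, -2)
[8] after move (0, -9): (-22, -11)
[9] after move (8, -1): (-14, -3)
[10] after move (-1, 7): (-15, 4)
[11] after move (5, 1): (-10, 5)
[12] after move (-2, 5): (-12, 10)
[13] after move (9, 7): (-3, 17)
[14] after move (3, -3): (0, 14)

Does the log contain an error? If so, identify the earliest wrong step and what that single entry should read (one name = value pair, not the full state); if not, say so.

step 9, y = -12

Recomputing the run from the initial state:
step 1: x = -1, y = -12
step 2: x = -6, y = -10
step 3: x = -11, y = -7
step 4: x = -18, y = 0
step 5: x = -16, y = -1
step 6: x = -22, y = -1
step 7: x = -22, y = -2
step 8: x = -22, y = -11
step 9: x = -14, y = -12
step 10: x = -15, y = -5
step 11: x = -10, y = -4
step 12: x = -12, y = 1
step 13: x = -3, y = 8
step 14: x = 0, y = 5
The first disagreement with the log is at step 9, where the value should be y = -12.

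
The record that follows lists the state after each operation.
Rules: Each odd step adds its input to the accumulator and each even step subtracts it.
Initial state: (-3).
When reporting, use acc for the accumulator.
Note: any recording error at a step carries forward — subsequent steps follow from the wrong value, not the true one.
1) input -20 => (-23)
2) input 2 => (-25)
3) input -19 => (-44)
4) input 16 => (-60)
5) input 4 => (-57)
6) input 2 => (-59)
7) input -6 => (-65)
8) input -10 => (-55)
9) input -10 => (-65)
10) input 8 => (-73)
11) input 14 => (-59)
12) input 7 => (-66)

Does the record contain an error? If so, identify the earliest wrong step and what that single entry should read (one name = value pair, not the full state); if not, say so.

step 5, acc = -56

1. acc = -3 + -20 = -23 (exactly as logged)
2. acc = -23 - 2 = -25 (verified)
3. acc = -25 + -19 = -44 (verified)
4. acc = -44 - 16 = -60 (agrees with the record)
5. acc = -60 + 4 = -56 (first mismatch against the record)
The audit stops at step 5: the recorded entry is wrong and should be acc = -56.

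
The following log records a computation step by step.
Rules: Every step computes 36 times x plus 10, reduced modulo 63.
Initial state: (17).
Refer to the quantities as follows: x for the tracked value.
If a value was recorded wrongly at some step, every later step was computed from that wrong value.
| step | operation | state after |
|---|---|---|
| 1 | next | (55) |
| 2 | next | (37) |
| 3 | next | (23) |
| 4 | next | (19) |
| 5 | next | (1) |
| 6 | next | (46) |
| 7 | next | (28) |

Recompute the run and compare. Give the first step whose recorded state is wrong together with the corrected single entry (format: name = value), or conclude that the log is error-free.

step 3, x = 19

1. x = (36*17 + 10) mod 63 = 55 (matches)
2. x = (36*55 + 10) mod 63 = 37 (consistent with the log)
3. x = (36*37 + 10) mod 63 = 19 (not what was recorded)
The audit stops at step 3: the recorded entry is wrong and should be x = 19.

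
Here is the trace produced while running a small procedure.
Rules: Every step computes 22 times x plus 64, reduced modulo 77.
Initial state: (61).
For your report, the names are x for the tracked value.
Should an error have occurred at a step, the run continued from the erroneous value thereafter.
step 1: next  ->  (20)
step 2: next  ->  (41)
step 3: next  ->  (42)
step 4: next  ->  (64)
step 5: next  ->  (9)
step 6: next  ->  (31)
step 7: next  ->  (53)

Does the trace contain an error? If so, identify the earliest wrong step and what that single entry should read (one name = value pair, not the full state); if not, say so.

step 2, x = 42

Recomputing the run from the initial state:
step 1: x = 20
step 2: x = 42
step 3: x = 64
step 4: x = 9
step 5: x = 31
step 6: x = 53
step 7: x = 75
The first disagreement with the trace is at step 2, where the value should be x = 42.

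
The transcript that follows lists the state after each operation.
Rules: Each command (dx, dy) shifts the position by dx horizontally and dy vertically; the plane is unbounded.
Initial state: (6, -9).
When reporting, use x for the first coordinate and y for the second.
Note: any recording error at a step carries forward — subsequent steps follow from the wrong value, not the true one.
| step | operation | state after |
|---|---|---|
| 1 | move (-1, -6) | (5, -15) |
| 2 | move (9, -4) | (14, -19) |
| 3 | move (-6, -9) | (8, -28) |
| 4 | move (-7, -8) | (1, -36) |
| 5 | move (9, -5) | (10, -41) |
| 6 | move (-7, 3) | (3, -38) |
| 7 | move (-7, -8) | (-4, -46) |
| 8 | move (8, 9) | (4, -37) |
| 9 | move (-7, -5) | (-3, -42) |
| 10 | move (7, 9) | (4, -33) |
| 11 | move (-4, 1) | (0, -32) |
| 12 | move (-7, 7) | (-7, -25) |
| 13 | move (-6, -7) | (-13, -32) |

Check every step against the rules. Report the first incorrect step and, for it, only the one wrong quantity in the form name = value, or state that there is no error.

no error

Recomputing the run from the initial state:
step 1: x = 5, y = -15
step 2: x = 14, y = -19
step 3: x = 8, y = -28
step 4: x = 1, y = -36
step 5: x = 10, y = -41
step 6: x = 3, y = -38
step 7: x = -4, y = -46
step 8: x = 4, y = -37
step 9: x = -3, y = -42
step 10: x = 4, y = -33
step 11: x = 0, y = -32
step 12: x = -7, y = -25
step 13: x = -13, y = -32
This matches the transcript at every step.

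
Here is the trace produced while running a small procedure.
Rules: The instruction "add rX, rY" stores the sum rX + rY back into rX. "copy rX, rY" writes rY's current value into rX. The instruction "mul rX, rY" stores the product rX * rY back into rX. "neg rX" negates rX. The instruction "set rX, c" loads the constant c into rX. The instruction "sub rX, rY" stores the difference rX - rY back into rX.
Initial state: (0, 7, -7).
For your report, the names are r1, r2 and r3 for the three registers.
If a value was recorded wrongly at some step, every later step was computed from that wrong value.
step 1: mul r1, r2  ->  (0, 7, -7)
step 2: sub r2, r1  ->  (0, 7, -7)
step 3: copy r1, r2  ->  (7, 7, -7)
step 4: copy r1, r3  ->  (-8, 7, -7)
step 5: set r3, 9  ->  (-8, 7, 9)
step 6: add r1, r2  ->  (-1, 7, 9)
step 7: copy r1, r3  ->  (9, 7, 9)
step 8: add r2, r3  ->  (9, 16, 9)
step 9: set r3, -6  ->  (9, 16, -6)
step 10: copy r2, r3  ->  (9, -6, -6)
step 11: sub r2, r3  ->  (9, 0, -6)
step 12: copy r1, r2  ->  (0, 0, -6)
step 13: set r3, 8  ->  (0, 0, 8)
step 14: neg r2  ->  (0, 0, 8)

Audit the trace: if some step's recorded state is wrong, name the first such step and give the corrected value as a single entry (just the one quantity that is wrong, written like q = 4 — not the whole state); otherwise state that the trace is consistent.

1. r1 = 0 * 7 = 0 (in agreement)
2. r2 = 7 - 0 = 7 (agrees with the trace)
3. r1 = 7 (verified)
4. r1 = -7 (first mismatch against the trace)
First deviation found at step 4; the corrected entry is r1 = -7.

step 4, r1 = -7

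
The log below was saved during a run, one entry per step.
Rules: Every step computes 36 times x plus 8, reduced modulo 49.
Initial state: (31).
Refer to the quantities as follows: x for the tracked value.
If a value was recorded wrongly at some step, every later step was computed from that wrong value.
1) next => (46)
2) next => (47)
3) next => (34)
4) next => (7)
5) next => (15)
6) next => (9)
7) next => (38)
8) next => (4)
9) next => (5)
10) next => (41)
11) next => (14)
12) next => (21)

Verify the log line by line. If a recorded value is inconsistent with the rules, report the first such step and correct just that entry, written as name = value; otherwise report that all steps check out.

step 12, x = 22

Step 1: x = (36*31 + 8) mod 49 = 46 — no discrepancy.
Step 2: x = (36*46 + 8) mod 49 = 47 — checks out.
Step 3: x = (36*47 + 8) mod 49 = 34 — verified.
Step 4: x = (36*34 + 8) mod 49 = 7 — no discrepancy.
Step 5: x = (36*7 + 8) mod 49 = 15 — in agreement.
Step 6: x = (36*15 + 8) mod 49 = 9 — checks out.
Step 7: x = (36*9 + 8) mod 49 = 38 — in agreement.
Step 8: x = (36*38 + 8) mod 49 = 4 — agrees with the log.
Step 9: x = (36*4 + 8) mod 49 = 5 — in agreement.
Step 10: x = (36*5 + 8) mod 49 = 41 — no discrepancy.
Step 11: x = (36*41 + 8) mod 49 = 14 — verified.
Step 12: x = (36*14 + 8) mod 49 = 22 — the log has a different value.
The earliest wrong entry is at step 12: it should read x = 22.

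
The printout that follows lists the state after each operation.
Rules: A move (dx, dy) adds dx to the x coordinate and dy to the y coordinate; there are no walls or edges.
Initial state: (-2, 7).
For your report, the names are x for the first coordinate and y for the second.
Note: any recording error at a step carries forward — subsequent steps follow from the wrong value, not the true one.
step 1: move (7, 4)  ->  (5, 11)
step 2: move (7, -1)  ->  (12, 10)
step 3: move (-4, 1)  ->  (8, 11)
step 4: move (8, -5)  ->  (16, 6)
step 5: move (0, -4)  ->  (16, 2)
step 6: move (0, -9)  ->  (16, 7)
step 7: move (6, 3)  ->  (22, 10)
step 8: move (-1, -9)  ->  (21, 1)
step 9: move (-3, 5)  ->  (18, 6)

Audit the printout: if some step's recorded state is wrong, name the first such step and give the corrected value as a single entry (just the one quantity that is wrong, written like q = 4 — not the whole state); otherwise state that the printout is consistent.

Recomputing the run from the initial state:
step 1: x = 5, y = 11
step 2: x = 12, y = 10
step 3: x = 8, y = 11
step 4: x = 16, y = 6
step 5: x = 16, y = 2
step 6: x = 16, y = -7
step 7: x = 22, y = -4
step 8: x = 21, y = -13
step 9: x = 18, y = -8
The first disagreement with the printout is at step 6, where the value should be y = -7.

step 6, y = -7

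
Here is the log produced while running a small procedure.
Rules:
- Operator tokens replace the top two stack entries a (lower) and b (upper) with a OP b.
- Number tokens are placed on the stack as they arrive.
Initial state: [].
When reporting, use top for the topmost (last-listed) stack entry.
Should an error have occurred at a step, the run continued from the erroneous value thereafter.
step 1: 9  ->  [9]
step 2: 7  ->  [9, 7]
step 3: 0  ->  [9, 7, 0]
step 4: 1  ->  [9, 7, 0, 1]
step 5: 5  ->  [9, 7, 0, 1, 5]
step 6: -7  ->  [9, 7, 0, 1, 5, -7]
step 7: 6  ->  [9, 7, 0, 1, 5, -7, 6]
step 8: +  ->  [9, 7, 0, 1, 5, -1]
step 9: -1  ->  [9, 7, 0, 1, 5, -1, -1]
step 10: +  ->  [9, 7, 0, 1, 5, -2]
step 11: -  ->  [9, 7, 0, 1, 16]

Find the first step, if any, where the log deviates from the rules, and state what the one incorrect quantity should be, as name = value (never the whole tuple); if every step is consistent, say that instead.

step 11, top = 7

Recomputing the run from the initial state:
step 1: [9]
step 2: [9, 7]
step 3: [9, 7, 0]
step 4: [9, 7, 0, 1]
step 5: [9, 7, 0, 1, 5]
step 6: [9, 7, 0, 1, 5, -7]
step 7: [9, 7, 0, 1, 5, -7, 6]
step 8: [9, 7, 0, 1, 5, -1]
step 9: [9, 7, 0, 1, 5, -1, -1]
step 10: [9, 7, 0, 1, 5, -2]
step 11: [9, 7, 0, 1, 7]
The first disagreement with the log is at step 11, where the value should be top = 7.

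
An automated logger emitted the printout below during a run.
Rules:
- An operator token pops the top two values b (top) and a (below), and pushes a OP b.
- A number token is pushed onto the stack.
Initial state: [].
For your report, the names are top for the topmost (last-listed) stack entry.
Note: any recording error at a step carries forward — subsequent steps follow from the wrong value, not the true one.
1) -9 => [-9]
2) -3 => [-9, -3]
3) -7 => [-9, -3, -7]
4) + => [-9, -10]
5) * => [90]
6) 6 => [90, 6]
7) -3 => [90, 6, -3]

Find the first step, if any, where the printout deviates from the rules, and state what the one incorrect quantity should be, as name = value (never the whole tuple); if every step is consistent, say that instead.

Recomputing the run from the initial state:
step 1: [-9]
step 2: [-9, -3]
step 3: [-9, -3, -7]
step 4: [-9, -10]
step 5: [90]
step 6: [90, 6]
step 7: [90, 6, -3]
This matches the printout at every step.

no error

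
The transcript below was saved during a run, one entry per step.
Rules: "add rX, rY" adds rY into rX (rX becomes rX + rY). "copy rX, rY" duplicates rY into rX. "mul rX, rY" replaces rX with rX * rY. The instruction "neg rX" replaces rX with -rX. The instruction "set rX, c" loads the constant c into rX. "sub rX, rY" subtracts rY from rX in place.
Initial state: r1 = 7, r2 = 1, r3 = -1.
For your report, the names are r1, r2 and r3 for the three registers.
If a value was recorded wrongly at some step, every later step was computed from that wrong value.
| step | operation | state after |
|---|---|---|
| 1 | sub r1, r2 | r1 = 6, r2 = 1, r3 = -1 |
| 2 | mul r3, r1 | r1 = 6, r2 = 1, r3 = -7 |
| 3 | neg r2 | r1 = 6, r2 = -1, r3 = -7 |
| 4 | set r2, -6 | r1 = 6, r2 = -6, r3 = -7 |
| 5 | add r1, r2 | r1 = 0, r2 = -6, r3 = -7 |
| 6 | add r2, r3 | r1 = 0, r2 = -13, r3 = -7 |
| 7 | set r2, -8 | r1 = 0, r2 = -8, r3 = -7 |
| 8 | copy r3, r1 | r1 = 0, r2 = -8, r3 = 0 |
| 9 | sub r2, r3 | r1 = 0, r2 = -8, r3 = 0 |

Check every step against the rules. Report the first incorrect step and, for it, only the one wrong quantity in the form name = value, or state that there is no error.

step 2, r3 = -6

step 1: r1 = 7 - 1 = 6 -> checks out
step 2: r3 = -1 * 6 = -6 -> first mismatch against the transcript
The earliest wrong entry is at step 2: it should read r3 = -6.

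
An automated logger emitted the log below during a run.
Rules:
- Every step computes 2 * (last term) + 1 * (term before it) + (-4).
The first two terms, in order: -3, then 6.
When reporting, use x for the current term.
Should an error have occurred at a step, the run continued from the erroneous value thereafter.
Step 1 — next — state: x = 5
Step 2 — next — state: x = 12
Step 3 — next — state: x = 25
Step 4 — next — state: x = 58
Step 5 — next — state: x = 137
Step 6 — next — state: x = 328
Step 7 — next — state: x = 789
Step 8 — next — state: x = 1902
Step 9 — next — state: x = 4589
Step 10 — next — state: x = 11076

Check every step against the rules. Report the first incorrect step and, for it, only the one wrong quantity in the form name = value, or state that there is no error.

1. x = 2*(6) + (1)*(-3) + (-4) = 5 (no discrepancy)
2. x = 2*(5) + (1)*(6) + (-4) = 12 (confirmed correct)
3. x = 2*(12) + (1)*(5) + (-4) = 25 (agrees with the log)
4. x = 2*(25) + (1)*(12) + (-4) = 58 (no discrepancy)
5. x = 2*(58) + (1)*(25) + (-4) = 137 (no discrepancy)
6. x = 2*(137) + (1)*(58) + (-4) = 328 (verified)
7. x = 2*(328) + (1)*(137) + (-4) = 789 (verified)
8. x = 2*(789) + (1)*(328) + (-4) = 1902 (in agreement)
9. x = 2*(1902) + (1)*(789) + (-4) = 4589 (in agreement)
10. x = 2*(4589) + (1)*(1902) + (-4) = 11076 (consistent with the log)
All entries verified; no error found.

no error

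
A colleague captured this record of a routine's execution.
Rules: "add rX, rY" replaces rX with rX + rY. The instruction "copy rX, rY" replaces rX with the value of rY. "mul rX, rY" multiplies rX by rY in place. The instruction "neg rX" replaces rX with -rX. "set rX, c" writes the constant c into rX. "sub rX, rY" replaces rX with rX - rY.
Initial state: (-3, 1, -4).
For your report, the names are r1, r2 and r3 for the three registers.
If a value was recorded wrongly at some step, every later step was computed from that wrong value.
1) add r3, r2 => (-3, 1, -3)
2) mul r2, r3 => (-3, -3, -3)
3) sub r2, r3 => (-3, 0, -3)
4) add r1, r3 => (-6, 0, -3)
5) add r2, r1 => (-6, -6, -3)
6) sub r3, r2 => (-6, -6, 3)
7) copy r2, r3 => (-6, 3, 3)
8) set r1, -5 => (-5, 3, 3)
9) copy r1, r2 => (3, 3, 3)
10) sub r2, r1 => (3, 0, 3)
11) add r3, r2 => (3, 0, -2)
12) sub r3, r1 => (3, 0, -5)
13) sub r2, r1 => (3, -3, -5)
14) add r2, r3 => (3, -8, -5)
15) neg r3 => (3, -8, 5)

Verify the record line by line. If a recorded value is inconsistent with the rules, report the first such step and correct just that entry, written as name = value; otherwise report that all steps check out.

1. r3 = -4 + 1 = -3 (same as recorded)
2. r2 = 1 * -3 = -3 (same as recorded)
3. r2 = -3 - -3 = 0 (in agreement)
4. r1 = -3 + -3 = -6 (matches)
5. r2 = 0 + -6 = -6 (same as recorded)
6. r3 = -3 - -6 = 3 (checks out)
7. r2 = 3 (exactly as logged)
8. r1 = -5 (in agreement)
9. r1 = 3 (exactly as logged)
10. r2 = 3 - 3 = 0 (verified)
11. r3 = 3 + 0 = 3 (a discrepancy with the record)
Conclusion: step 11 carries the first error; the entry should be r3 = 3.

step 11, r3 = 3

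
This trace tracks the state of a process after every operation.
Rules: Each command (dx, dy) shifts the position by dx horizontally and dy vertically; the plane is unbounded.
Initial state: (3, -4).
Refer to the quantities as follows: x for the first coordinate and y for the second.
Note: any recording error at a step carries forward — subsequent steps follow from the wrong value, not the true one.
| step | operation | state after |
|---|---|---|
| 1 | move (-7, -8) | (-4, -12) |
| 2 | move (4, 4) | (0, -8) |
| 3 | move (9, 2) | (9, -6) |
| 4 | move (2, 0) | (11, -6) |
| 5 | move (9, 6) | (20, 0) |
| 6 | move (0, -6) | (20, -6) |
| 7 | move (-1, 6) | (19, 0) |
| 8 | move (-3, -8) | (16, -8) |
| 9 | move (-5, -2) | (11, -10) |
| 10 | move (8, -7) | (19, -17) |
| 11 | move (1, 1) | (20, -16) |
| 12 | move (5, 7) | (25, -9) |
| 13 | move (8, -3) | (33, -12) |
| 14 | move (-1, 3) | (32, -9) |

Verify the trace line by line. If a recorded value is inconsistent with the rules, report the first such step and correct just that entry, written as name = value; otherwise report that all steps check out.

1. x = 3 + (-7) = -4, y = -4 + (-8) = -12 (agrees with the trace)
2. x = -4 + (4) = 0, y = -12 + (4) = -8 (consistent with the trace)
3. x = 0 + (9) = 9, y = -8 + (2) = -6 (no discrepancy)
4. x = 9 + (2) = 11, y = -6 + (0) = -6 (agrees with the trace)
5. x = 11 + (9) = 20, y = -6 + (6) = 0 (verified)
6. x = 20 + (0) = 20, y = 0 + (-6) = -6 (in agreement)
7. x = 20 + (-1) = 19, y = -6 + (6) = 0 (in agreement)
8. x = 19 + (-3) = 16, y = 0 + (-8) = -8 (verified)
9. x = 16 + (-5) = 11, y = -8 + (-2) = -10 (no discrepancy)
10. x = 11 + (8) = 19, y = -10 + (-7) = -17 (checks out)
11. x = 19 + (1) = 20, y = -17 + (1) = -16 (same as recorded)
12. x = 20 + (5) = 25, y = -16 + (7) = -9 (checks out)
13. x = 25 + (8) = 33, y = -9 + (-3) = -12 (confirmed correct)
14. x = 33 + (-1) = 32, y = -12 + (3) = -9 (in agreement)
Every step is consistent.

no error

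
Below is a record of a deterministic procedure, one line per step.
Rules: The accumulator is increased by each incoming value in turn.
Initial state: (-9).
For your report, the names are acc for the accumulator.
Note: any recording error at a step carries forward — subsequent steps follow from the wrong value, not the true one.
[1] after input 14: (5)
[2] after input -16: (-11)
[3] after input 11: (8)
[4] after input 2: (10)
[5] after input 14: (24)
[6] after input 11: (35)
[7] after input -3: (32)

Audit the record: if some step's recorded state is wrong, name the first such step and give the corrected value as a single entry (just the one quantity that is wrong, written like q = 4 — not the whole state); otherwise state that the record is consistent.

Recomputing the run from the initial state:
step 1: acc = 5
step 2: acc = -11
step 3: acc = 0
step 4: acc = 2
step 5: acc = 16
step 6: acc = 27
step 7: acc = 24
The first disagreement with the record is at step 3, where the value should be acc = 0.

step 3, acc = 0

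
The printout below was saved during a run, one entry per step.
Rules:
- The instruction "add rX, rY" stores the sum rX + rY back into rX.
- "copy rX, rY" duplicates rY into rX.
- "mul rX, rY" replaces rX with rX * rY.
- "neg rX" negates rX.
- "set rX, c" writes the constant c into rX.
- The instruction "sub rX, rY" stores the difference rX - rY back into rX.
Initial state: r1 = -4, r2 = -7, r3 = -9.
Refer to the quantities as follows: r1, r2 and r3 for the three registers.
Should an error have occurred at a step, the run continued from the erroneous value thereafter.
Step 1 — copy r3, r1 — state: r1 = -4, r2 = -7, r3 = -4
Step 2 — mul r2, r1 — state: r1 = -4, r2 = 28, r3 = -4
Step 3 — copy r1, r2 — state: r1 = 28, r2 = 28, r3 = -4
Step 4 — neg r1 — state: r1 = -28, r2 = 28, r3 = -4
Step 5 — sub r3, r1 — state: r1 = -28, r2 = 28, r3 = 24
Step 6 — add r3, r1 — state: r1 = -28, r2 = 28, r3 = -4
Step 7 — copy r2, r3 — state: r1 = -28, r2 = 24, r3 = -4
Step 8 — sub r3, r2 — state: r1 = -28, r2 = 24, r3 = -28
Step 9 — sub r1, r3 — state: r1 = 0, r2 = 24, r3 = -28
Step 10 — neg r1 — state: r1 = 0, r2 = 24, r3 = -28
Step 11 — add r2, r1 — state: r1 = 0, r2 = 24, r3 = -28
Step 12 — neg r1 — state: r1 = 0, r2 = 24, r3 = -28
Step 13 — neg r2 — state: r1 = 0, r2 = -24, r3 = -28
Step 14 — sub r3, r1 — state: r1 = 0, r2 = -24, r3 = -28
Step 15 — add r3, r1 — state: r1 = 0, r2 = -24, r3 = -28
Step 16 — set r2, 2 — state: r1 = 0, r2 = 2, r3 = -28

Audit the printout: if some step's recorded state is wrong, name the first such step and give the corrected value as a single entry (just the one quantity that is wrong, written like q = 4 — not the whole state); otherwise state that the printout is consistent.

step 7, r2 = -4

1. r3 = -4 (same as recorded)
2. r2 = -7 * -4 = 28 (checks out)
3. r1 = 28 (exactly as logged)
4. r1 = -(28) = -28 (checks out)
5. r3 = -4 - -28 = 24 (consistent with the printout)
6. r3 = 24 + -28 = -4 (confirmed correct)
7. r2 = -4 (the printout has a different value)
So the first discrepancy is step 7, where the right value is r2 = -4.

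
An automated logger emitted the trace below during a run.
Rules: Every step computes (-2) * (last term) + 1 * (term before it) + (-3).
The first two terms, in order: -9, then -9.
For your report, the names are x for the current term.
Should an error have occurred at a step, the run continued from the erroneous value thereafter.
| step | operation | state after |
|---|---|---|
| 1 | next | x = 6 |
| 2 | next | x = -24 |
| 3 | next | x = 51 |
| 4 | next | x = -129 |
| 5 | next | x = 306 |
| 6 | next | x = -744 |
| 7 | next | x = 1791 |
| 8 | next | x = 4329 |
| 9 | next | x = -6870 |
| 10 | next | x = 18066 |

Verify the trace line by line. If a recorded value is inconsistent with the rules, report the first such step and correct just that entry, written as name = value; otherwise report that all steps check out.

Recomputing the run from the initial state:
step 1: x = 6
step 2: x = -24
step 3: x = 51
step 4: x = -129
step 5: x = 306
step 6: x = -744
step 7: x = 1791
step 8: x = -4329
step 9: x = 10446
step 10: x = -25224
The first disagreement with the trace is at step 8, where the value should be x = -4329.

step 8, x = -4329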